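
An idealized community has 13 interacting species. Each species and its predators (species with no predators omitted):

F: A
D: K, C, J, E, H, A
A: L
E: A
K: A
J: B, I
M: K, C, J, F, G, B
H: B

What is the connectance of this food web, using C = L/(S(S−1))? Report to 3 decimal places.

The web has S = 13 species and L = 19 feeding links.
C = L / (S(S−1)) = 19 / 156 = 0.1218 ≈ 0.122.

C = 0.122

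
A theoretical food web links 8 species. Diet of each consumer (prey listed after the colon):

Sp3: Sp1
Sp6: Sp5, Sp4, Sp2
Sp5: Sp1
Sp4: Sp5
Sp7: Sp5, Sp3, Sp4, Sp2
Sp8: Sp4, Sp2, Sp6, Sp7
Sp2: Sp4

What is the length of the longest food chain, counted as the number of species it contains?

6 species

One longest chain: Sp1 → Sp5 → Sp4 → Sp2 → Sp6 → Sp8.
It has 6 species and 5 links.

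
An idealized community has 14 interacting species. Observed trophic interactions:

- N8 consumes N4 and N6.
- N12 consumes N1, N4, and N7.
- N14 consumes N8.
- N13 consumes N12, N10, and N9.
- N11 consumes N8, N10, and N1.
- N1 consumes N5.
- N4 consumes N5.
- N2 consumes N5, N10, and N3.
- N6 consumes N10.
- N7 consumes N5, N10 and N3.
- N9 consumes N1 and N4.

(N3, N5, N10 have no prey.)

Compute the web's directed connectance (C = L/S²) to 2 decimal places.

C = 0.12

The web has S = 14 species and L = 23 feeding links.
C = L / S² = 23 / 196 = 0.1173 ≈ 0.12.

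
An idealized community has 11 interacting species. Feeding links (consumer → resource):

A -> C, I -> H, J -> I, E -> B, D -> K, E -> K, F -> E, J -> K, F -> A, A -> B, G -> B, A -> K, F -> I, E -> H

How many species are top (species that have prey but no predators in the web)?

Top species (has prey, but nothing eats it): G, D, F, J.
Count: 4.

4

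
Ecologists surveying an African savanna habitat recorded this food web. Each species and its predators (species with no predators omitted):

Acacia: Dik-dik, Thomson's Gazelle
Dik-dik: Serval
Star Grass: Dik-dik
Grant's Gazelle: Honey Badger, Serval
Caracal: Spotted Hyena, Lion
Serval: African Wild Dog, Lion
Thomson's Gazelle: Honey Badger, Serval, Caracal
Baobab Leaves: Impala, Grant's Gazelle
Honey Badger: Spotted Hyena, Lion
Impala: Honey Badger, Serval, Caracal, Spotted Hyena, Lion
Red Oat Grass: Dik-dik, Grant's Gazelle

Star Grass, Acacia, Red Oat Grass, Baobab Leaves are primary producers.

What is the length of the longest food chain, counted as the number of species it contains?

One longest chain: Star Grass → Dik-dik → Serval → African Wild Dog.
It has 4 species and 3 links.

4 species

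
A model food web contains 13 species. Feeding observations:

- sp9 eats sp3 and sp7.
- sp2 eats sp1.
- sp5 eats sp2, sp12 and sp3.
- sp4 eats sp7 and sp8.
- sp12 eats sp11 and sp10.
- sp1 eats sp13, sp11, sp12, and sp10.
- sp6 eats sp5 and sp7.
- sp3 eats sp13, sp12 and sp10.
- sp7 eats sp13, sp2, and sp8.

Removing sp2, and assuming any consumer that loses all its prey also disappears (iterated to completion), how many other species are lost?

0

Remove sp2.
Every predator of it retains at least one other prey: sp5 still has sp12, sp3; sp7 still has sp8, sp13.
No consumer loses all prey, so no secondary extinctions occur.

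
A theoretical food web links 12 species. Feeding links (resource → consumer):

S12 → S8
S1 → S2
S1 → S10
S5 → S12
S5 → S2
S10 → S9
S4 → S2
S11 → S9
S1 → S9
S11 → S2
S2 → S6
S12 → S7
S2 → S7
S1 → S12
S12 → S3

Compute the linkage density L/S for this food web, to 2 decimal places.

There are L = 15 links among S = 12 species.
L/S = 15/12 = 1.2500 ≈ 1.25.

L/S = 1.25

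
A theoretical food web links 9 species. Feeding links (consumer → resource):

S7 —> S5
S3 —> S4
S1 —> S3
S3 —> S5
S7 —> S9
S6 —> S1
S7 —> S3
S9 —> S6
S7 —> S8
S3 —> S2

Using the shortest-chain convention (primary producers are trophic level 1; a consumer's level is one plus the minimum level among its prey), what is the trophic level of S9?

S2 is a producer → level 1.
S3 eats S2 → level 2.
S1 eats S3 → level 3.
S6 eats S1 → level 4.
S9 eats S6 → level 5.
No prey of S9 is below level 4, so 5 is the minimum.

Trophic level 5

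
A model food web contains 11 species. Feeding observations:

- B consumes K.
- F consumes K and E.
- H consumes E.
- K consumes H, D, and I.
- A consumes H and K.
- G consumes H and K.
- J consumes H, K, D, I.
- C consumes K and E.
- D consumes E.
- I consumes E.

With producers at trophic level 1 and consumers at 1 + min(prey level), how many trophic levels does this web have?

Producers (level 1): E.
Following each consumer down to its lowest-level prey: E → D → K → B (levels 1 through 4).
All prey of B (K 3) are at level 3 or above, so B is at level 1 + 3 = 4.
Every consumer has at least one prey at level 3 or below, so none exceeds level 4.

4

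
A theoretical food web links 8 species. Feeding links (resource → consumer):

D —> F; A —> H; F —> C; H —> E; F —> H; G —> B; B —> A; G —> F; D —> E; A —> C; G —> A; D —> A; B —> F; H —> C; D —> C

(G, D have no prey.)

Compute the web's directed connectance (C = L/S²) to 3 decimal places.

C = 0.234

The web has S = 8 species and L = 15 feeding links.
C = L / S² = 15 / 64 = 0.2344 ≈ 0.234.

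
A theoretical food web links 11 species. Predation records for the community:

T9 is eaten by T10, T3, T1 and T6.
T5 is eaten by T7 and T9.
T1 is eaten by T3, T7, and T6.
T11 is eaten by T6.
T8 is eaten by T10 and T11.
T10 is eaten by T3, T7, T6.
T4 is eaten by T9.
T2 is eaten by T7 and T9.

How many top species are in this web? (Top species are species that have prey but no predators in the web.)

Top species (has prey, but nothing eats it): T3, T6, T7.
Count: 3.

3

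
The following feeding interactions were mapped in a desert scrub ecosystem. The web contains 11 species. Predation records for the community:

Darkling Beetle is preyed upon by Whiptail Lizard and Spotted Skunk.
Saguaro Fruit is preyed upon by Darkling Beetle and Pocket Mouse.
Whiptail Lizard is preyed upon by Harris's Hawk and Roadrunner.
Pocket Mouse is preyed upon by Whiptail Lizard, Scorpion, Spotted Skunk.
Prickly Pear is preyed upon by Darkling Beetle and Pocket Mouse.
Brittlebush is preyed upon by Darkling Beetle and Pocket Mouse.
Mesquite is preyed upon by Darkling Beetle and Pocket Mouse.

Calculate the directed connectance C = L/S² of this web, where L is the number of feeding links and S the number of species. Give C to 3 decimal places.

The web has S = 11 species and L = 15 feeding links.
C = L / S² = 15 / 121 = 0.1240 ≈ 0.124.

C = 0.124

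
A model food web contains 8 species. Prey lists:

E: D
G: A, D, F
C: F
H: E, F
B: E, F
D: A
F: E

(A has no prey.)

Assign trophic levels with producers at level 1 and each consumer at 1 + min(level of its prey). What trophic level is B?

Trophic level 4

A is a producer → level 1.
D eats A → level 2.
E eats D → level 3.
B eats E → level 4.
No prey of B is below level 3, so 4 is the minimum.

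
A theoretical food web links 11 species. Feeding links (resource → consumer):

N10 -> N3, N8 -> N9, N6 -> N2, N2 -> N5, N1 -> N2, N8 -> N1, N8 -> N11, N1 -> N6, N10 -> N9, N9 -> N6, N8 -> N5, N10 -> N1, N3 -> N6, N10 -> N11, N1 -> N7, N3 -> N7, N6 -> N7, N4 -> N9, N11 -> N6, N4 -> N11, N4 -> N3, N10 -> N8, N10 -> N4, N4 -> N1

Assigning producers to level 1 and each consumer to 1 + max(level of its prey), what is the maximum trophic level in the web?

6

Producers (level 1): N10.
N10 → N8 → N1 → N6 → N2 → N5 gives N5 level 6.
No species has a prey at level 6, so no species reaches level 7.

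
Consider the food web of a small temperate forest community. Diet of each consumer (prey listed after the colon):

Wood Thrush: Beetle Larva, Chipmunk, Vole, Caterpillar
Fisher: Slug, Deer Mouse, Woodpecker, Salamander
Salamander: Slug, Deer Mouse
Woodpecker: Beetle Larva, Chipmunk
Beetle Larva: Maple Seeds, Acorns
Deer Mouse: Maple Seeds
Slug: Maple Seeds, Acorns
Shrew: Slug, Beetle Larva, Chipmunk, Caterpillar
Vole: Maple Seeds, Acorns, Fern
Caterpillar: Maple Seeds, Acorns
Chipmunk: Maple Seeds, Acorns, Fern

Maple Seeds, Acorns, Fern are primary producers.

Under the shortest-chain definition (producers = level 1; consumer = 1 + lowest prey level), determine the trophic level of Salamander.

Maple Seeds is a producer → level 1.
Slug eats Maple Seeds → level 2.
Salamander eats Slug → level 3.
No prey of Salamander is below level 2, so 3 is the minimum.

Trophic level 3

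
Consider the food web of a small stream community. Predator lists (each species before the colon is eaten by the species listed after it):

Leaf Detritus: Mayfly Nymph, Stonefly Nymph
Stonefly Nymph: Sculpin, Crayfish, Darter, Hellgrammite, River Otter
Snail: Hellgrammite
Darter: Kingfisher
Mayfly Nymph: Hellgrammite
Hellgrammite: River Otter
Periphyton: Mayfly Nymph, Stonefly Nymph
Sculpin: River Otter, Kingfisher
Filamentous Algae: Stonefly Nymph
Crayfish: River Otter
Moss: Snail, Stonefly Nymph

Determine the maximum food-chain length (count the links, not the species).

One longest chain: Moss → Stonefly Nymph → Crayfish → River Otter.
It has 4 species and 3 links.

3 links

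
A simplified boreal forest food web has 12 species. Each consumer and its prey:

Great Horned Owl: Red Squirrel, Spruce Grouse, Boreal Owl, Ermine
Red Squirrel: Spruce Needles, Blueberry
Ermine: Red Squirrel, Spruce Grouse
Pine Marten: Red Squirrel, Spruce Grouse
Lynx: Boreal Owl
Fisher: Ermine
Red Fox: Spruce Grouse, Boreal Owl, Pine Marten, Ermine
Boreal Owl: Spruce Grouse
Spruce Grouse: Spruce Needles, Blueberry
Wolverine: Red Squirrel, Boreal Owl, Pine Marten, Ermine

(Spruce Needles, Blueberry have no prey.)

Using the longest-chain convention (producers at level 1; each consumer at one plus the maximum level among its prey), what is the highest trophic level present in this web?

4

Producers (level 1): Spruce Needles, Blueberry.
Spruce Needles → Red Squirrel → Ermine → Fisher gives Fisher level 4.
No species has a prey at level 4, so no species reaches level 5.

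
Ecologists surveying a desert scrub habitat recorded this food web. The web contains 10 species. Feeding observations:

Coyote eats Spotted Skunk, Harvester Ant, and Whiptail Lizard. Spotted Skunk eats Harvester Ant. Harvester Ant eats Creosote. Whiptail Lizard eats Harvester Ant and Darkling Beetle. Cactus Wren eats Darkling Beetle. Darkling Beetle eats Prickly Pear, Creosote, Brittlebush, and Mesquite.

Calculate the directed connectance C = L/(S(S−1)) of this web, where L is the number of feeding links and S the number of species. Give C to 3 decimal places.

C = 0.133

The web has S = 10 species and L = 12 feeding links.
C = L / (S(S−1)) = 12 / 90 = 0.1333 ≈ 0.133.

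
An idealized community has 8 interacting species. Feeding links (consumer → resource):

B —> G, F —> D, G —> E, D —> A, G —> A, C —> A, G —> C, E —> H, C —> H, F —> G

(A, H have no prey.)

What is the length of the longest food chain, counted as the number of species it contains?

4 species

One longest chain: A → C → G → F.
It has 4 species and 3 links.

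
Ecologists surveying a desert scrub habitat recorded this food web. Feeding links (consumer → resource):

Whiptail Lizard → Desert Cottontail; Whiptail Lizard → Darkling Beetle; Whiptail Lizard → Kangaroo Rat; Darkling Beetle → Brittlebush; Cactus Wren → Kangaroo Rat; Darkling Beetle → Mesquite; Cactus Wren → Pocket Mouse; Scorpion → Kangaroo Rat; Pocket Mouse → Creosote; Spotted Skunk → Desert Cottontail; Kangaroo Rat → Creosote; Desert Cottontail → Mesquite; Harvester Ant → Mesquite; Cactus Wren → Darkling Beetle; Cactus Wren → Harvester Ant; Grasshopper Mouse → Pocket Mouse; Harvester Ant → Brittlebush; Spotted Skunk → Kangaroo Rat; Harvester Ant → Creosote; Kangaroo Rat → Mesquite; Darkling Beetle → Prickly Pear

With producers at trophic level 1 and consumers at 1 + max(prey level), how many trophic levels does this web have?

Producers (level 1): Creosote, Mesquite, Prickly Pear, Brittlebush.
Creosote → Kangaroo Rat → Scorpion gives Scorpion level 3.
No species has a prey at level 3, so no species reaches level 4.

3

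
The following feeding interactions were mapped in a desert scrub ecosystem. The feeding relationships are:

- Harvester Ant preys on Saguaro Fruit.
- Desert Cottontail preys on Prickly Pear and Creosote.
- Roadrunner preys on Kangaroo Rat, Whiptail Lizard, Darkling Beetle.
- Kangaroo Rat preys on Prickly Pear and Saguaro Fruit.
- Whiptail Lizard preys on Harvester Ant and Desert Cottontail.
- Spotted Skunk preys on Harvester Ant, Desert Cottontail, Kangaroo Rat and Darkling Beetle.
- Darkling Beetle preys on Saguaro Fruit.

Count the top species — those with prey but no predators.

2

Top species (has prey, but nothing eats it): Spotted Skunk, Roadrunner.
Count: 2.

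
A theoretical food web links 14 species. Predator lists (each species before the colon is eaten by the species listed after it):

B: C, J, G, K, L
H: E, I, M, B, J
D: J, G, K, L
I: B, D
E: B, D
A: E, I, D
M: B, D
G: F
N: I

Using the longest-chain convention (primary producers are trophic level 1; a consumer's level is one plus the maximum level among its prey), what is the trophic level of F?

A is a producer → level 1.
E eats A (level 1); other prey at levels: H 1 → level 2.
B eats E (level 2); other prey at levels: H 1, I 2, M 2 → level 3.
G eats B (level 3); other prey at levels: D 3 → level 4.
F eats G → level 5.

Trophic level 5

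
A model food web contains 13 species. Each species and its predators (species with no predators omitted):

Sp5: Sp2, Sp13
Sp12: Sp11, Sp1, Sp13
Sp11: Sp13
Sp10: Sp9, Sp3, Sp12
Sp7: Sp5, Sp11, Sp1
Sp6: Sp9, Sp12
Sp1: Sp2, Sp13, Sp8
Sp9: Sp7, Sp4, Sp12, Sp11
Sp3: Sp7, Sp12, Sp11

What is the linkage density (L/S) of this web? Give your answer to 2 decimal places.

There are L = 24 links among S = 13 species.
L/S = 24/13 = 1.8462 ≈ 1.85.

L/S = 1.85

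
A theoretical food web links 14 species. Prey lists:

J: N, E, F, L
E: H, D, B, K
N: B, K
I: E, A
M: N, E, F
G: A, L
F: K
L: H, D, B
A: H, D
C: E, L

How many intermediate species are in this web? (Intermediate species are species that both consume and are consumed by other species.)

Intermediate species (has both prey and predators): N, E, A, F, L.
Count: 5.

5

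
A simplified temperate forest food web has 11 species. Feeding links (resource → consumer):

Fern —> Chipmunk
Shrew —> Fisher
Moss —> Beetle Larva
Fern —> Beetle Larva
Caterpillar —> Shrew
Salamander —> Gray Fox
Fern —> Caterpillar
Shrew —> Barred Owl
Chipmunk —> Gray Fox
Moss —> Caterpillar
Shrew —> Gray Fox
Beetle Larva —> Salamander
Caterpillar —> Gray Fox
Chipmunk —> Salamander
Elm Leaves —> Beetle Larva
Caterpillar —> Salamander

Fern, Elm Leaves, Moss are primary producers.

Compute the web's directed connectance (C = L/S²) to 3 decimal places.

C = 0.132

The web has S = 11 species and L = 16 feeding links.
C = L / S² = 16 / 121 = 0.1322 ≈ 0.132.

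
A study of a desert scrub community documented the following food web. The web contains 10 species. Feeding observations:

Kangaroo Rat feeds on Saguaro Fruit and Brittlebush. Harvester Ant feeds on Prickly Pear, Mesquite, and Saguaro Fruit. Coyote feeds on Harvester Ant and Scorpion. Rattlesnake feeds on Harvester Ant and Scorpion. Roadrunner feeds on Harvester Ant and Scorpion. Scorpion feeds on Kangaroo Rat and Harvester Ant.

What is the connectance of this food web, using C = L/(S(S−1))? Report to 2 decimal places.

C = 0.14

The web has S = 10 species and L = 13 feeding links.
C = L / (S(S−1)) = 13 / 90 = 0.1444 ≈ 0.14.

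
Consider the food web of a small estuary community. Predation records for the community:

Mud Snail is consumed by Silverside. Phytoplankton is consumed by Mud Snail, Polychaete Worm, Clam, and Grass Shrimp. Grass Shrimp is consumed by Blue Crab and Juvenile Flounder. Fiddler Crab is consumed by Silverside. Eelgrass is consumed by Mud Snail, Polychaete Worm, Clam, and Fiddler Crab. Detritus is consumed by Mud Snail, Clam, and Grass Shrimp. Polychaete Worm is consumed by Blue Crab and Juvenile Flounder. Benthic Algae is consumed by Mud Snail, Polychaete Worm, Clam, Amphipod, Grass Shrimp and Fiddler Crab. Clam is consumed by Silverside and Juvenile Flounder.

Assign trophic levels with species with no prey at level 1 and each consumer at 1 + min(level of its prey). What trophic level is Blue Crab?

Benthic Algae has no prey (basal) → level 1.
Grass Shrimp eats Benthic Algae → level 2.
Blue Crab eats Grass Shrimp → level 3.
No prey of Blue Crab is below level 2, so 3 is the minimum.

Trophic level 3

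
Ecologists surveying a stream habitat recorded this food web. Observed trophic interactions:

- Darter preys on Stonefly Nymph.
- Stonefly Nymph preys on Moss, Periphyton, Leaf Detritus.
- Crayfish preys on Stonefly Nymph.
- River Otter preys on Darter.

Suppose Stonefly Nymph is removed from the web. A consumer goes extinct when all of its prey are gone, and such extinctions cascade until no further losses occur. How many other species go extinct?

Remove Stonefly Nymph.
Round 1: Crayfish (all prey gone), Darter (all prey gone) → extinct.
Round 2: River Otter (all prey gone) → extinct.
No further losses. Total secondary extinctions: 3.

3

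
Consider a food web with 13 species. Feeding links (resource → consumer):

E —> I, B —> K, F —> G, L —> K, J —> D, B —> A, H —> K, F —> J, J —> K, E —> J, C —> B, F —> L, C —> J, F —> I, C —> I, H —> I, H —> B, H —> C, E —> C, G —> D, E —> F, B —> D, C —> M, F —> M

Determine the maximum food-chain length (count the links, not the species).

One longest chain: E → F → J → D.
It has 4 species and 3 links.

3 links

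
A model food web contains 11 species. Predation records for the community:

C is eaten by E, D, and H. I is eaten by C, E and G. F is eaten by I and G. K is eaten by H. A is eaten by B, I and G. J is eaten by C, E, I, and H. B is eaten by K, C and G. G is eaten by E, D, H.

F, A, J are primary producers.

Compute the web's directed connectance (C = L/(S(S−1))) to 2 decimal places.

The web has S = 11 species and L = 22 feeding links.
C = L / (S(S−1)) = 22 / 110 = 0.2000 ≈ 0.20.

C = 0.20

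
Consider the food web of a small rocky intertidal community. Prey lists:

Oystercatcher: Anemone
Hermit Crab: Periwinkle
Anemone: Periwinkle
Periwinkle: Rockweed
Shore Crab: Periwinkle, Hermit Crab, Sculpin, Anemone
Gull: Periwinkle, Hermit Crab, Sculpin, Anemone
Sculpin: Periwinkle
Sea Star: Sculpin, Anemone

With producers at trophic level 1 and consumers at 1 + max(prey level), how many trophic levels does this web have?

Producers (level 1): Rockweed.
Rockweed → Periwinkle → Hermit Crab → Gull gives Gull level 4.
No species has a prey at level 4, so no species reaches level 5.

4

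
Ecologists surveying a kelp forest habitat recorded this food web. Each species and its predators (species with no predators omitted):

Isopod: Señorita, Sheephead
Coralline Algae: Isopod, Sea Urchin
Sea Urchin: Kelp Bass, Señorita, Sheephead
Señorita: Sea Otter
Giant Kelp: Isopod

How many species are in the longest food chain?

One longest chain: Coralline Algae → Isopod → Señorita → Sea Otter.
It has 4 species and 3 links.

4 species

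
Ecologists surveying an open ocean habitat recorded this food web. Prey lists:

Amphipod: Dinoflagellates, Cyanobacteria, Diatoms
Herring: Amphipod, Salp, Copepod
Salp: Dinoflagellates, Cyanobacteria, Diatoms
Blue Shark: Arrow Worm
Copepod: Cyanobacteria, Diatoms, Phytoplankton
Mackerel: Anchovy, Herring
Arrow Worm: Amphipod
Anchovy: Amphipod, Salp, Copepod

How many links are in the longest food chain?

3 links

One longest chain: Dinoflagellates → Amphipod → Arrow Worm → Blue Shark.
It has 4 species and 3 links.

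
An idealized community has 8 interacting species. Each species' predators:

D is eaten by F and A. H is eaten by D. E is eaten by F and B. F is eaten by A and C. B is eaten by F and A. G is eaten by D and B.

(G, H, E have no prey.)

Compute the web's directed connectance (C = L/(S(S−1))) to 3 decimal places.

The web has S = 8 species and L = 11 feeding links.
C = L / (S(S−1)) = 11 / 56 = 0.1964 ≈ 0.196.

C = 0.196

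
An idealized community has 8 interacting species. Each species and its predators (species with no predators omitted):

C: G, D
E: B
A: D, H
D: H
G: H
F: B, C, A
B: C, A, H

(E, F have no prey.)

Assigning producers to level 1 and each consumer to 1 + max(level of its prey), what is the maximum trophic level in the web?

5

Producers (level 1): E, F.
E → B → C → G → H gives H level 5.
No species has a prey at level 5, so no species reaches level 6.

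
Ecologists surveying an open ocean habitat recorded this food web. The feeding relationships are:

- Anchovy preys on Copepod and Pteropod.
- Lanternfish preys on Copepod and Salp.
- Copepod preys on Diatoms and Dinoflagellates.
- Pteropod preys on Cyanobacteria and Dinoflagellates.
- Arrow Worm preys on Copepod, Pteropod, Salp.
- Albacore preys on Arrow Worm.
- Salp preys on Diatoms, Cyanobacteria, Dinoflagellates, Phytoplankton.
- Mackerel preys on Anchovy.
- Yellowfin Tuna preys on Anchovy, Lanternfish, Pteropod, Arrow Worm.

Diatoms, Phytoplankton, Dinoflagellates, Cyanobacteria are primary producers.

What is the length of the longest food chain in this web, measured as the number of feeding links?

3 links

One longest chain: Diatoms → Copepod → Anchovy → Mackerel.
It has 4 species and 3 links.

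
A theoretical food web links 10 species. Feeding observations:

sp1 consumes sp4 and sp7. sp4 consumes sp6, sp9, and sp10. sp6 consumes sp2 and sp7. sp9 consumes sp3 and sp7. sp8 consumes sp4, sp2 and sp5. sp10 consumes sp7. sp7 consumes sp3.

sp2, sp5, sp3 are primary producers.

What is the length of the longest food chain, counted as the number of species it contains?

One longest chain: sp3 → sp7 → sp6 → sp4 → sp1.
It has 5 species and 4 links.

5 species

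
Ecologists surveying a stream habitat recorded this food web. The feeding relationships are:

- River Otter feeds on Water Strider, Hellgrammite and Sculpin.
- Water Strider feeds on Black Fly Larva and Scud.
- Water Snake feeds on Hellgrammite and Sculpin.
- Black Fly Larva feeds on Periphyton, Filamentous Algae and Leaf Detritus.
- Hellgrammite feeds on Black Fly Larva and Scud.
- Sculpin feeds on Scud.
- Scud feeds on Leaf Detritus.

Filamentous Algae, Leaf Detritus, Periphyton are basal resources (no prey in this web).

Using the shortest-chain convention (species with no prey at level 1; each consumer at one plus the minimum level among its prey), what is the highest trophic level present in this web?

Basal resources (level 1): Filamentous Algae, Leaf Detritus, Periphyton.
Following each consumer down to its lowest-level prey: Filamentous Algae → Black Fly Larva → Hellgrammite → Water Snake (levels 1 through 4).
All prey of Water Snake (Hellgrammite 3, Sculpin 3) are at level 3 or above, so Water Snake is at level 1 + 3 = 4.
Every consumer has at least one prey at level 3 or below, so none exceeds level 4.

4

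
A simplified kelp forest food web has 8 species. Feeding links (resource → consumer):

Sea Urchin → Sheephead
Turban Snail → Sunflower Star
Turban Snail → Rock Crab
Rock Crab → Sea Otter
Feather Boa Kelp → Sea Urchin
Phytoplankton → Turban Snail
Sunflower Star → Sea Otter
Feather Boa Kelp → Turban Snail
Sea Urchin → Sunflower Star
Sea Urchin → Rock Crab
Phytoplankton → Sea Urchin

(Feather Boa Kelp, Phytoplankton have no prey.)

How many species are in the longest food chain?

One longest chain: Feather Boa Kelp → Sea Urchin → Rock Crab → Sea Otter.
It has 4 species and 3 links.

4 species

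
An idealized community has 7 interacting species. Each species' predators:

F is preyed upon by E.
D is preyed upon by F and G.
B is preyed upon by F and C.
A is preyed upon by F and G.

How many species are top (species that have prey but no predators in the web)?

3

Top species (has prey, but nothing eats it): G, C, E.
Count: 3.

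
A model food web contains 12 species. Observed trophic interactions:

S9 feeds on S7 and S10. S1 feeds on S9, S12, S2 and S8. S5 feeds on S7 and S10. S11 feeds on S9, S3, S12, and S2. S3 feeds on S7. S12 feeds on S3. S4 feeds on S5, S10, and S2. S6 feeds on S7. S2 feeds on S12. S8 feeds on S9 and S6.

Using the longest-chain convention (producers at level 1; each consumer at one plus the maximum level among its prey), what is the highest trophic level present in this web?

5

Producers (level 1): S10, S7.
S7 → S3 → S12 → S2 → S11 gives S11 level 5.
No species has a prey at level 5, so no species reaches level 6.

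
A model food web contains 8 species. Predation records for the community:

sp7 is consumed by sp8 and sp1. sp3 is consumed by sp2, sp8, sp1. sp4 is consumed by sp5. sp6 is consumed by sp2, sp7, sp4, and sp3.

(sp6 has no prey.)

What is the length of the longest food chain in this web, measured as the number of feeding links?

2 links

One longest chain: sp6 → sp3 → sp2.
It has 3 species and 2 links.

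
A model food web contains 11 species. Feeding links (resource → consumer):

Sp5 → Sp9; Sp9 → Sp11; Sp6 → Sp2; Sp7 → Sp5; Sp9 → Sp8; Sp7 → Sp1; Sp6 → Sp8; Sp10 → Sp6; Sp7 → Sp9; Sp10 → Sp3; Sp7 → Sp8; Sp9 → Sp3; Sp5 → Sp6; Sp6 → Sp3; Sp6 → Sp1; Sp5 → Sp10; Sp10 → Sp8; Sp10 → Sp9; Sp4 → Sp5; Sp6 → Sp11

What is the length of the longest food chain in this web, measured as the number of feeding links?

One longest chain: Sp4 → Sp5 → Sp10 → Sp6 → Sp2.
It has 5 species and 4 links.

4 links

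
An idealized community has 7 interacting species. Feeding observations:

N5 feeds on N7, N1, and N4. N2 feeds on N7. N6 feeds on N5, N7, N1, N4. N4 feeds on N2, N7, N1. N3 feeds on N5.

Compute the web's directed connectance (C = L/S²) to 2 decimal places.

The web has S = 7 species and L = 12 feeding links.
C = L / S² = 12 / 49 = 0.2449 ≈ 0.24.

C = 0.24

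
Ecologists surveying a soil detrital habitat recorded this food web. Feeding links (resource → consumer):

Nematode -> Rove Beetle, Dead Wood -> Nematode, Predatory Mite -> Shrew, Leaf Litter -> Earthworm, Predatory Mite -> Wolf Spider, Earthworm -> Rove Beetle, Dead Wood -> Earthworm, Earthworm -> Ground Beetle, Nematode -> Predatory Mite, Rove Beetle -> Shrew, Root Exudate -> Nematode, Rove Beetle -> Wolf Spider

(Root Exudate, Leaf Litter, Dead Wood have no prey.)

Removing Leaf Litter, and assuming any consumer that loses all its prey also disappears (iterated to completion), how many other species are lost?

Remove Leaf Litter.
Every predator of it retains at least one other prey: Earthworm still has Dead Wood.
No consumer loses all prey, so no secondary extinctions occur.

0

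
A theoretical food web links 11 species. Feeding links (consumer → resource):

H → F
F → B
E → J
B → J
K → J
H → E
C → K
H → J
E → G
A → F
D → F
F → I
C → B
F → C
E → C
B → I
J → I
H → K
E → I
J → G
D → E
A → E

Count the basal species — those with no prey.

Basal species (no prey listed): G, I.
Count: 2.

2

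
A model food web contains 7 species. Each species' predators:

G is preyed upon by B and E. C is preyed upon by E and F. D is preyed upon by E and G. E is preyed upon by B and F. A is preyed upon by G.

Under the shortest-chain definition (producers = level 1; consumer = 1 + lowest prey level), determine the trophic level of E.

C is a producer → level 1.
E eats C → level 2.

Trophic level 2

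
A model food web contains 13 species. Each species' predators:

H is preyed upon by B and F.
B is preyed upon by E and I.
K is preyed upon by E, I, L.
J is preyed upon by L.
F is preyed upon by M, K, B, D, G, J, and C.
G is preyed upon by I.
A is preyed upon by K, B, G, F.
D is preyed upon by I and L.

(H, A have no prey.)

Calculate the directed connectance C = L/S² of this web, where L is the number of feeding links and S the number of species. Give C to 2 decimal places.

The web has S = 13 species and L = 22 feeding links.
C = L / S² = 22 / 169 = 0.1302 ≈ 0.13.

C = 0.13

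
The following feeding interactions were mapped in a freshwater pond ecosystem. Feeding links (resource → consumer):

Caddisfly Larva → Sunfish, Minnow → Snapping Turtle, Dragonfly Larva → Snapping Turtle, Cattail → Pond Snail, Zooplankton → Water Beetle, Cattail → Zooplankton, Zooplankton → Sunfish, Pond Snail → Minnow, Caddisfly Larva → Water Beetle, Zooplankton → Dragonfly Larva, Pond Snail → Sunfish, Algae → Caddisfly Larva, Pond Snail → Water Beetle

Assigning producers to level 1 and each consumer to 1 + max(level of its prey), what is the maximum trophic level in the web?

Producers (level 1): Cattail, Algae.
Cattail → Pond Snail → Minnow → Snapping Turtle gives Snapping Turtle level 4.
No species has a prey at level 4, so no species reaches level 5.

4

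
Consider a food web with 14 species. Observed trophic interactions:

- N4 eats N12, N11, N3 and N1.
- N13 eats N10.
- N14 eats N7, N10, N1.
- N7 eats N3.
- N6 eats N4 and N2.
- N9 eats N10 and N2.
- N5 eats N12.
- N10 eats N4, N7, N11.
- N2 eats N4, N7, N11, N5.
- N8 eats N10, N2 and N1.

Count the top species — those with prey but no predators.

5

Top species (has prey, but nothing eats it): N9, N13, N6, N14, N8.
Count: 5.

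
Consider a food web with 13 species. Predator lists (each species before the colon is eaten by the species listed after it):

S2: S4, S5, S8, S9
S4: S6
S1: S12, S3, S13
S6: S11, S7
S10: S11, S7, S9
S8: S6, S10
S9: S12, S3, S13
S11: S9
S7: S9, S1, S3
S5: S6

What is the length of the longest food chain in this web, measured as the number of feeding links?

5 links

One longest chain: S2 → S4 → S6 → S11 → S9 → S12.
It has 6 species and 5 links.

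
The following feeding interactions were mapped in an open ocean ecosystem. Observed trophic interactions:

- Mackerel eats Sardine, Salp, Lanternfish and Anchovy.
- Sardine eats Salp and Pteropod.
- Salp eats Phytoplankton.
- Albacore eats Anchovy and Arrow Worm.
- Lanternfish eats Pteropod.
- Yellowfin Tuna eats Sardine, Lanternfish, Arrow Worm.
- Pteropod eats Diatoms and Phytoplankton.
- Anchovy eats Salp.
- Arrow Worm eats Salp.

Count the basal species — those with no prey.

Basal species (no prey listed): Diatoms, Phytoplankton.
Count: 2.

2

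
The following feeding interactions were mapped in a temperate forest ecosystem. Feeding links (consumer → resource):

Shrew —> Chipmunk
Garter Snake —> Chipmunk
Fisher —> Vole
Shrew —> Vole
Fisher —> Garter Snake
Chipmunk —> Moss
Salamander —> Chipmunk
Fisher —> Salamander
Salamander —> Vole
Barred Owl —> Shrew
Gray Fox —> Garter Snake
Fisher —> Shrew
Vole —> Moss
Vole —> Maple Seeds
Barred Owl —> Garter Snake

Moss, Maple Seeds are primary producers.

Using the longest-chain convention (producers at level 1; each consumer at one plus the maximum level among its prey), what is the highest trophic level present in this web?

Producers (level 1): Moss, Maple Seeds.
Moss → Chipmunk → Garter Snake → Gray Fox gives Gray Fox level 4.
No species has a prey at level 4, so no species reaches level 5.

4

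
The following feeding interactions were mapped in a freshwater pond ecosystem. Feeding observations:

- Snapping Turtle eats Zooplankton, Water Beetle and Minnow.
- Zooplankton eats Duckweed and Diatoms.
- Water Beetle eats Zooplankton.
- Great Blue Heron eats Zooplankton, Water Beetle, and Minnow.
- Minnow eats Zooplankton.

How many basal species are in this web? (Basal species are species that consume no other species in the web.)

2

Basal species (no prey listed): Duckweed, Diatoms.
Count: 2.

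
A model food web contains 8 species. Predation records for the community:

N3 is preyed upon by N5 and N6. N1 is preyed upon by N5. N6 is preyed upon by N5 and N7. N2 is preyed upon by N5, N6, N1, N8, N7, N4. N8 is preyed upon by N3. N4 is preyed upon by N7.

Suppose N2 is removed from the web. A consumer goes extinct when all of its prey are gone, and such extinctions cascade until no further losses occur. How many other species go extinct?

Remove N2.
Round 1: N1 (all prey gone), N8 (all prey gone), N4 (all prey gone) → extinct.
Round 2: N3 (all prey gone) → extinct.
Round 3: N6 (all prey gone) → extinct.
Round 4: N5 (all prey gone), N7 (all prey gone) → extinct.
No further losses. Total secondary extinctions: 7.

7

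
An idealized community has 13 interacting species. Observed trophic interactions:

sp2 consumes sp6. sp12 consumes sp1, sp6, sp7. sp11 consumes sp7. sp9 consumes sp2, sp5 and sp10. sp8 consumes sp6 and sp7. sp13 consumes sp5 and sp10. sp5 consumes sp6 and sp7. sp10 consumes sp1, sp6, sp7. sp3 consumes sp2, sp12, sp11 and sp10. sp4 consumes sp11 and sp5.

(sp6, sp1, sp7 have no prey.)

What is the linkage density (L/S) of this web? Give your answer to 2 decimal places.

L/S = 1.77

There are L = 23 links among S = 13 species.
L/S = 23/13 = 1.7692 ≈ 1.77.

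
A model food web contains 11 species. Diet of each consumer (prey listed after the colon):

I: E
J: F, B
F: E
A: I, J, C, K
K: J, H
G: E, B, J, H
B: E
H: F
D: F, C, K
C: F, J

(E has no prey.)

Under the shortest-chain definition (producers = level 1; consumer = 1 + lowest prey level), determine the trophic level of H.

E is a producer → level 1.
F eats E → level 2.
H eats F → level 3.
No prey of H is below level 2, so 3 is the minimum.

Trophic level 3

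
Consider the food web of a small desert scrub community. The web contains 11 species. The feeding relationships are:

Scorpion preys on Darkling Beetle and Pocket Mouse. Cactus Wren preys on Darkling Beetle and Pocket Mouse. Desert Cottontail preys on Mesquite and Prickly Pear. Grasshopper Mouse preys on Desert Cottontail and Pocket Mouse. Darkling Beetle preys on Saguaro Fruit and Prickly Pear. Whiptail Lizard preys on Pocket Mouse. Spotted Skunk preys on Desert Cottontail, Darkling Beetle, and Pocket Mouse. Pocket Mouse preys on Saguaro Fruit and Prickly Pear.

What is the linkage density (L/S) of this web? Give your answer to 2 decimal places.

L/S = 1.45

There are L = 16 links among S = 11 species.
L/S = 16/11 = 1.4545 ≈ 1.45.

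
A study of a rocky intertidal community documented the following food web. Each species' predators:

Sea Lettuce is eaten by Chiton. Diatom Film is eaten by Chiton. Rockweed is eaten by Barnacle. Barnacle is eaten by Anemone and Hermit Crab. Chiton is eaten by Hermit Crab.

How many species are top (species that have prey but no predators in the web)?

2

Top species (has prey, but nothing eats it): Hermit Crab, Anemone.
Count: 2.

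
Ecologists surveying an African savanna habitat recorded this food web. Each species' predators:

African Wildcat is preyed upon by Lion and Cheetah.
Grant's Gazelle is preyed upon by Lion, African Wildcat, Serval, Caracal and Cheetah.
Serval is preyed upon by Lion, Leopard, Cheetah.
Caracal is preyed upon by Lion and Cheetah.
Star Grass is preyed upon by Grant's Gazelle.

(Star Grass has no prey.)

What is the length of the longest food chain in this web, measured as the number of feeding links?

3 links

One longest chain: Star Grass → Grant's Gazelle → Serval → Lion.
It has 4 species and 3 links.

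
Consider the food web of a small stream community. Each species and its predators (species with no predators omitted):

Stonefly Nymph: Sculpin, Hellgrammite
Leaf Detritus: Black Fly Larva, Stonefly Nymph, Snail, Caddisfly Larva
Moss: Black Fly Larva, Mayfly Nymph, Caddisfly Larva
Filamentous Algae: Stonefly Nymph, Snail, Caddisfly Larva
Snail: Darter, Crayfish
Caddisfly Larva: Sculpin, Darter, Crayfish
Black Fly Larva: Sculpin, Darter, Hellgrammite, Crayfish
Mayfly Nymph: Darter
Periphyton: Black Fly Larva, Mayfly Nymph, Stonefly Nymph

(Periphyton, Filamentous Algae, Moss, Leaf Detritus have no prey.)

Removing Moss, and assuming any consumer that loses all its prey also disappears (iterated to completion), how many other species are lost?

Remove Moss.
Every predator of it retains at least one other prey: Black Fly Larva still has Periphyton, Leaf Detritus; Mayfly Nymph still has Periphyton; Caddisfly Larva still has Filamentous Algae, Leaf Detritus.
No consumer loses all prey, so no secondary extinctions occur.

0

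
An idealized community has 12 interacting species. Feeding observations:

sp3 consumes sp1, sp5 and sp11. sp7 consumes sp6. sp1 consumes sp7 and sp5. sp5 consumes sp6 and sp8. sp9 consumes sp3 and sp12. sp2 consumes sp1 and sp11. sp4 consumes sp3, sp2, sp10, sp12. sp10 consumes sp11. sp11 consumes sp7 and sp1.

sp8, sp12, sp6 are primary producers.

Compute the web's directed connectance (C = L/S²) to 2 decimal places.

The web has S = 12 species and L = 19 feeding links.
C = L / S² = 19 / 144 = 0.1319 ≈ 0.13.

C = 0.13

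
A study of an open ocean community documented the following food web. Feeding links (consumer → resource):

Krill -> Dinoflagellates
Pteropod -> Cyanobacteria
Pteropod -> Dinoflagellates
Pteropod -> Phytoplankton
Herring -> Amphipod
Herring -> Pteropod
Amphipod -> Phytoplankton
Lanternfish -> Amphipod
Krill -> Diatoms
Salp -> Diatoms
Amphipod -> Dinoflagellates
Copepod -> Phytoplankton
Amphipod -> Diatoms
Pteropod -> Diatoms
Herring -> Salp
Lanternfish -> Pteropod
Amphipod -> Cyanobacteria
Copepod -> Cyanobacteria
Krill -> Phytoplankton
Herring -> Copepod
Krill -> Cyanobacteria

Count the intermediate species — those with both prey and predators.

Intermediate species (has both prey and predators): Copepod, Pteropod, Amphipod, Salp.
Count: 4.

4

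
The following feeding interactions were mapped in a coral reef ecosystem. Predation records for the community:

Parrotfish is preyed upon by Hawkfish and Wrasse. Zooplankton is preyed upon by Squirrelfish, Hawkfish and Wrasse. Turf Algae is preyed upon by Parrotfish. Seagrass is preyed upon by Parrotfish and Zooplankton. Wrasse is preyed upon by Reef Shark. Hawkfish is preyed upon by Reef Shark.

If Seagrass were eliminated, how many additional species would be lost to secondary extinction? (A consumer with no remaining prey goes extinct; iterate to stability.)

Remove Seagrass.
Round 1: Zooplankton (all prey gone) → extinct.
Round 2: Squirrelfish (all prey gone) → extinct.
No further losses. Total secondary extinctions: 2.

2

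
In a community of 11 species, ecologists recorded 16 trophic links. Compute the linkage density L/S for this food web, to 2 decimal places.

L/S = 1.45

There are L = 16 links among S = 11 species.
L/S = 16/11 = 1.4545 ≈ 1.45.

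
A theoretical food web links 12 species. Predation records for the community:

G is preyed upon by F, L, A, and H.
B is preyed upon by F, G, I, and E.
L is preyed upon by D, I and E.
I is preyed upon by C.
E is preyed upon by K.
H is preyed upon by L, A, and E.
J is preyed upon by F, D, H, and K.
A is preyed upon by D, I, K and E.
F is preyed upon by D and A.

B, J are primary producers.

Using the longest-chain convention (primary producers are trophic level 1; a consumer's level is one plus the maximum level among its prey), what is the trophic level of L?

B is a producer → level 1.
G eats B → level 2.
H eats G (level 2); other prey at levels: J 1 → level 3.
L eats H (level 3); other prey at levels: G 2 → level 4.

Trophic level 4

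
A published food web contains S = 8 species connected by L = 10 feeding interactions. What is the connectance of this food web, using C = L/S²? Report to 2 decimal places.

The web has S = 8 species and L = 10 feeding links.
C = L / S² = 10 / 64 = 0.1562 ≈ 0.16.

C = 0.16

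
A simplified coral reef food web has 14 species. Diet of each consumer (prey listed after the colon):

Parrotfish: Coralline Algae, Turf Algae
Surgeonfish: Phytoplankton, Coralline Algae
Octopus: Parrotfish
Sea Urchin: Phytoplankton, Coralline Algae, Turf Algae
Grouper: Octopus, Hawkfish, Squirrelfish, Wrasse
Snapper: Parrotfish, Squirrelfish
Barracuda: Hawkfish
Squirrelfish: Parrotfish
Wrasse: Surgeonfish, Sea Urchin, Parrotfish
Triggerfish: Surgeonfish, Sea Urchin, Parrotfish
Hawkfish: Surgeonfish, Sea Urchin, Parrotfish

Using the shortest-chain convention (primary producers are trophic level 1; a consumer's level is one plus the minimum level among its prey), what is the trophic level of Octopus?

Trophic level 3

Coralline Algae is a producer → level 1.
Parrotfish eats Coralline Algae → level 2.
Octopus eats Parrotfish → level 3.
No prey of Octopus is below level 2, so 3 is the minimum.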